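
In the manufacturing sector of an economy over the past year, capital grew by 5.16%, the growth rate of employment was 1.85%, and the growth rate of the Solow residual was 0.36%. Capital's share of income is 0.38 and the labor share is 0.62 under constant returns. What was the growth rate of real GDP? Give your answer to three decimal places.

Labor's share = 1 − 0.38 = 0.62.
Capital: 0.38 × 5.16 = 1.9608 pp.
Employment: 0.62 × 1.85 = 1.147 pp.
Output growth = 0.36 + 3.1078 = 3.4678%.

Real GDP grew 3.468%.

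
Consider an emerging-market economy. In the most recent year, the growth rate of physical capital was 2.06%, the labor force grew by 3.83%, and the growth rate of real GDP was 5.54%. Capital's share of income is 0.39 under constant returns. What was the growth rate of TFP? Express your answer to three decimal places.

Labor's share = 1 − 0.39 = 0.61.
Physical capital: 0.39 × 2.06 = 0.8034 pp.
The labor force: 0.61 × 3.83 = 2.3363 pp.
TFP growth = 5.54 − 3.1397 = 2.4003%.

2.400%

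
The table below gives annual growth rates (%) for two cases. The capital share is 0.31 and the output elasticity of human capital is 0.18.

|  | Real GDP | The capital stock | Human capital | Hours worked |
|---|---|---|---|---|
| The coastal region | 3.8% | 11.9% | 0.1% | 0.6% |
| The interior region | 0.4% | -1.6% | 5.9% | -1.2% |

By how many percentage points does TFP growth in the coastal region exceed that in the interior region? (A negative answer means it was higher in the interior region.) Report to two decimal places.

-0.66 percentage points

Labor's share = 1 − 0.31 − 0.18 = 0.51.
The coastal region: TFP = 3.8 − 3.689 − 0.018 − 0.306 = -0.213%.
The interior region: TFP = 0.4 + 0.496 − 1.062 + 0.612 = 0.446%.
Difference = -0.213 − (0.446) = -0.659 pp.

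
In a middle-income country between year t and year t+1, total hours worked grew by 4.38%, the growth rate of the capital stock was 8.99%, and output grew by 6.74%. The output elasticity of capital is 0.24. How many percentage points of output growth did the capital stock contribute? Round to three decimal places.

2.158 percentage points

Contribution = share × growth = 0.24 × 8.99 = 2.1576 pp.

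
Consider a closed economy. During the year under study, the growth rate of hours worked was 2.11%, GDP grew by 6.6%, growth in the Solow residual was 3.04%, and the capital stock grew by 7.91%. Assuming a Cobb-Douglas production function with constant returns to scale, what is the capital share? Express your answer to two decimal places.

gY = gA + α·gK + (1−α)·gL, so gY − gA − gL = α(gK − gL).
6.6 − 3.04 − 2.11 = α × (7.91 − 2.11).
1.45 = 5.8 α, so α = 0.25.

0.25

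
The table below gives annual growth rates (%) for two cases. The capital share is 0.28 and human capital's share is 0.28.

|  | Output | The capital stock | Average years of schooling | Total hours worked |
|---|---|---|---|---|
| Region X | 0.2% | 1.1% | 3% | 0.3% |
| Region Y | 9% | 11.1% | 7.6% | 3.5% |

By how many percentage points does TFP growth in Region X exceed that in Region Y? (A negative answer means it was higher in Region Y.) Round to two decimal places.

Labor's share = 1 − 0.28 − 0.28 = 0.44.
Region X: TFP = 0.2 − 0.308 − 0.84 − 0.132 = -1.08%.
Region Y: TFP = 9 − 3.108 − 2.128 − 1.54 = 2.224%.
Difference = -1.08 − (2.224) = -3.304 pp.

-3.30 percentage points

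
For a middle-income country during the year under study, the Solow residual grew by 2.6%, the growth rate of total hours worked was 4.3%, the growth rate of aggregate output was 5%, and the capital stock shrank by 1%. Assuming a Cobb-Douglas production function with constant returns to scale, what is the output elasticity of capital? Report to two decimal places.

0.36

gY = gA + α·gK + (1−α)·gL, so gY − gA − gL = α(gK − gL).
5 − 2.6 − 4.3 = α × (-1 − 4.3).
-1.9 = -5.3 α, so α = 0.3585.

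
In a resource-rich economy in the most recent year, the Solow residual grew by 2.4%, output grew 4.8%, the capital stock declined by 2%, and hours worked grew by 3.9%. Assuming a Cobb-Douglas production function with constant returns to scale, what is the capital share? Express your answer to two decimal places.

gY = gA + α·gK + (1−α)·gL, so gY − gA − gL = α(gK − gL).
4.8 − 2.4 − 3.9 = α × (-2 − 3.9).
-1.5 = -5.9 α, so α = 0.2542.

The capital share is 0.25.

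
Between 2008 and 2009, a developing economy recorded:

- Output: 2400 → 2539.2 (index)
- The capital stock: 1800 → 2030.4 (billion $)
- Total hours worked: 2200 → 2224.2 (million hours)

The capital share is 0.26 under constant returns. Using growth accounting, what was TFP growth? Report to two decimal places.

Output growth = (2539.2 − 2400) / 2400 = 5.8%.
The capital stock growth = (2030.4 − 1800) / 1800 = 12.8%.
Total hours worked growth = (2224.2 − 2200) / 2200 = 1.1%.
Labor's share = 1 − 0.26 = 0.74.
The capital stock: 0.26 × 12.8 = 3.328 pp.
Total hours worked: 0.74 × 1.1 = 0.814 pp.
TFP growth = 5.8 − 4.142 = 1.658%.

1.66%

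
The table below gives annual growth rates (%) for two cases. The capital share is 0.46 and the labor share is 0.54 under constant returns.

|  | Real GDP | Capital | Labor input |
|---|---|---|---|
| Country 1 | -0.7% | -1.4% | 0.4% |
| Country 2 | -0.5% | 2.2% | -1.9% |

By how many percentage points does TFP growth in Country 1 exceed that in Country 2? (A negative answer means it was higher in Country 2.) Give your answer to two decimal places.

0.21 percentage points

Labor's share = 1 − 0.46 = 0.54.
Country 1: TFP = -0.7 + 0.644 − 0.216 = -0.272%.
Country 2: TFP = -0.5 − 1.012 + 1.026 = -0.486%.
Difference = -0.272 − (-0.486) = 0.214 pp.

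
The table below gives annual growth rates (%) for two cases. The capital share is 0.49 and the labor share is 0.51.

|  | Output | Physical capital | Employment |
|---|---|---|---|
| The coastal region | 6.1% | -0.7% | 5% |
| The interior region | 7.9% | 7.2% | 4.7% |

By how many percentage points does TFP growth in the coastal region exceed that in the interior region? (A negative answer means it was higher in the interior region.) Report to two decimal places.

1.92 percentage points

Labor's share = 1 − 0.49 = 0.51.
The coastal region: TFP = 6.1 + 0.343 − 2.55 = 3.893%.
The interior region: TFP = 7.9 − 3.528 − 2.397 = 1.975%.
Difference = 3.893 − (1.975) = 1.918 pp.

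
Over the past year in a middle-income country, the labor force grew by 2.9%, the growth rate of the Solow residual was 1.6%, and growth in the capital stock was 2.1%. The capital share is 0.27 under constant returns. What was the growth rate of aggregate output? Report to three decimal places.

Labor's share = 1 − 0.27 = 0.73.
The capital stock: 0.27 × 2.1 = 0.567 pp.
The labor force: 0.73 × 2.9 = 2.117 pp.
Output growth = 1.6 + 2.684 = 4.284%.

Aggregate output growth was 4.284%.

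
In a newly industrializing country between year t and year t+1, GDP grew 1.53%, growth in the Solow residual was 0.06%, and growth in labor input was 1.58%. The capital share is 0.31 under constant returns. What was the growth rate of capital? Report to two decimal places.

Labor's share = 1 − 0.31 = 0.69.
gY = gA + 0.69×1.58 + 0.31×g.
0.31×g = 1.53 − 0.06 − 1.0902 = 0.3798.
g = 0.3798 / 0.31 = 1.2252%.

1.23%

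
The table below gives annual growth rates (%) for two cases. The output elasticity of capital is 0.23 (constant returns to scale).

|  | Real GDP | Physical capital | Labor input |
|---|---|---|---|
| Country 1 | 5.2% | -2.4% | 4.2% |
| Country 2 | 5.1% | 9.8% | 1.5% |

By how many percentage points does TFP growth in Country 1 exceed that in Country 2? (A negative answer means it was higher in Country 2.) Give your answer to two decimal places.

Labor's share = 1 − 0.23 = 0.77.
Country 1: TFP = 5.2 + 0.552 − 3.234 = 2.518%.
Country 2: TFP = 5.1 − 2.254 − 1.155 = 1.691%.
Difference = 2.518 − (1.691) = 0.827 pp.

0.83 percentage points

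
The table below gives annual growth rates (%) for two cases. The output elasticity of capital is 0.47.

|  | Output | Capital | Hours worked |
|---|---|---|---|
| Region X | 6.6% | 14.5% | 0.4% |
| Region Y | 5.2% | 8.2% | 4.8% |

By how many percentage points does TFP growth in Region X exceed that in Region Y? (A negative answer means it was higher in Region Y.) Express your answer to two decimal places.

0.77 percentage points

Labor's share = 1 − 0.47 = 0.53.
Region X: TFP = 6.6 − 6.815 − 0.212 = -0.427%.
Region Y: TFP = 5.2 − 3.854 − 2.544 = -1.198%.
Difference = -0.427 − (-1.198) = 0.771 pp.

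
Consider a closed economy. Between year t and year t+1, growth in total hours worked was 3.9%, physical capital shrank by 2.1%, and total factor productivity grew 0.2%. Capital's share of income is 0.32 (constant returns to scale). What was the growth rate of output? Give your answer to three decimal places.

Labor's share = 1 − 0.32 = 0.68.
Physical capital: 0.32 × (-2.1) = -0.672 pp.
Total hours worked: 0.68 × 3.9 = 2.652 pp.
Output growth = 0.2 + 1.98 = 2.18%.

2.180%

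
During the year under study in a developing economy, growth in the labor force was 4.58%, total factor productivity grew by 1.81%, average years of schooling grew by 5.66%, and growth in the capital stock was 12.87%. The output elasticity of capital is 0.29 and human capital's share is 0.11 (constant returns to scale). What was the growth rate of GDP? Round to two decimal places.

GDP grew 8.91%.

Labor's share = 1 − 0.29 − 0.11 = 0.6.
The capital stock: 0.29 × 12.87 = 3.7323 pp.
Average years of schooling: 0.11 × 5.66 = 0.6226 pp.
The labor force: 0.6 × 4.58 = 2.748 pp.
Output growth = 1.81 + 7.1029 = 8.9129%.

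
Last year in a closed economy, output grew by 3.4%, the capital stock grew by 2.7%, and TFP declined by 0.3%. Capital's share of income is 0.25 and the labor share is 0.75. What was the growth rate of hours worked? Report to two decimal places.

4.03%

Labor's share = 1 − 0.25 = 0.75.
gY = gA + 0.25×2.7 + 0.75×g.
0.75×g = 3.4 + 0.3 − 0.675 = 3.025.
g = 3.025 / 0.75 = 4.0333%.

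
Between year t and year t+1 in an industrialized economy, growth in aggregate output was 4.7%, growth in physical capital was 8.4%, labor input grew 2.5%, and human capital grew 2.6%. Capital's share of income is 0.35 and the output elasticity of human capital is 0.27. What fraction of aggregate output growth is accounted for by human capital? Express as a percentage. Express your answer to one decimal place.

Human capital accounted for 14.9% of growth.

Human capital contributed 0.27 × 2.6 = 0.702 pp.
Share of growth = 0.702 / 4.7 × 100 = 14.936%.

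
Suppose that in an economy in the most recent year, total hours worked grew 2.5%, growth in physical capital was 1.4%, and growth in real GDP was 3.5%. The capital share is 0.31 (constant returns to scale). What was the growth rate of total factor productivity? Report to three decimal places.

Labor's share = 1 − 0.31 = 0.69.
Physical capital: 0.31 × 1.4 = 0.434 pp.
Total hours worked: 0.69 × 2.5 = 1.725 pp.
TFP growth = 3.5 − 2.159 = 1.341%.

Total factor productivity grew 1.341%.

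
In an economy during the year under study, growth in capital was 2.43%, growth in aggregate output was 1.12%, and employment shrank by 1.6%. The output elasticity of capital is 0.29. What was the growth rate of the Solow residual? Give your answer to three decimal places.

The Solow residual grew 1.551%.

Labor's share = 1 − 0.29 = 0.71.
Capital: 0.29 × 2.43 = 0.7047 pp.
Employment: 0.71 × (-1.6) = -1.136 pp.
TFP growth = 1.12 + 0.4313 = 1.5513%.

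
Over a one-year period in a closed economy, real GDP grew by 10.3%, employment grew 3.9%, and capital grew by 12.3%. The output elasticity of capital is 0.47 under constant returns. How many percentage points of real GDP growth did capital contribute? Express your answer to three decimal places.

5.781

Contribution = share × growth = 0.47 × 12.3 = 5.781 pp.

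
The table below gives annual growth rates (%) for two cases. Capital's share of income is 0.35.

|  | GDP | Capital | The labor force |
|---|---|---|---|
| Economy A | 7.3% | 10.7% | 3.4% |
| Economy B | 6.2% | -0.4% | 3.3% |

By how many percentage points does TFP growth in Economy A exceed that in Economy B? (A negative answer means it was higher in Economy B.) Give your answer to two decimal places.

-2.85 percentage points

Labor's share = 1 − 0.35 = 0.65.
Economy A: TFP = 7.3 − 3.745 − 2.21 = 1.345%.
Economy B: TFP = 6.2 + 0.14 − 2.145 = 4.195%.
Difference = 1.345 − (4.195) = -2.85 pp.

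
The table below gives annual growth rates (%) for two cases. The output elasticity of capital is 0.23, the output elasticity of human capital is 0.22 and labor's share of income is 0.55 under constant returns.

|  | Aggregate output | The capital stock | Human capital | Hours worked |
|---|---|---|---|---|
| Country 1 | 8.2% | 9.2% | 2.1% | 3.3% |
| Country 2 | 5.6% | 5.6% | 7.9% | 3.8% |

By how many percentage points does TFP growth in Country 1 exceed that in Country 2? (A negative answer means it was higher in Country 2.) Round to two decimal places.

Labor's share = 1 − 0.23 − 0.22 = 0.55.
Country 1: TFP = 8.2 − 2.116 − 0.462 − 1.815 = 3.807%.
Country 2: TFP = 5.6 − 1.288 − 1.738 − 2.09 = 0.484%.
Difference = 3.807 − (0.484) = 3.323 pp.

3.32 percentage points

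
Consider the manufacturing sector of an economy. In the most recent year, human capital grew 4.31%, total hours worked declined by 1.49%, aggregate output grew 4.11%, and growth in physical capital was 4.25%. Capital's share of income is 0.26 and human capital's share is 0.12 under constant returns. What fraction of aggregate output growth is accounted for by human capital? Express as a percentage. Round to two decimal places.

Human capital contributed 0.12 × 4.31 = 0.5172 pp.
Share of growth = 0.5172 / 4.11 × 100 = 12.5839%.

Human capital accounted for 12.58% of growth.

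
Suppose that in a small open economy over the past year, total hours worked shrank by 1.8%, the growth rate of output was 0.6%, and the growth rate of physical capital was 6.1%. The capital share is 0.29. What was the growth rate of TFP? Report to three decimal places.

0.109%

Labor's share = 1 − 0.29 = 0.71.
Physical capital: 0.29 × 6.1 = 1.769 pp.
Total hours worked: 0.71 × (-1.8) = -1.278 pp.
TFP growth = 0.6 − 0.491 = 0.109%.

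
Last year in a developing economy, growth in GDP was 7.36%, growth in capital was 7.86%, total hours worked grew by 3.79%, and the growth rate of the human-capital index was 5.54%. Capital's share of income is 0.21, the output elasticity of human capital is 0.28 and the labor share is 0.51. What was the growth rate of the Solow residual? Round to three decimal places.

The Solow residual grew 2.225%.

Labor's share = 1 − 0.21 − 0.28 = 0.51.
Capital: 0.21 × 7.86 = 1.6506 pp.
The human-capital index: 0.28 × 5.54 = 1.5512 pp.
Total hours worked: 0.51 × 3.79 = 1.9329 pp.
TFP growth = 7.36 − 5.1347 = 2.2253%.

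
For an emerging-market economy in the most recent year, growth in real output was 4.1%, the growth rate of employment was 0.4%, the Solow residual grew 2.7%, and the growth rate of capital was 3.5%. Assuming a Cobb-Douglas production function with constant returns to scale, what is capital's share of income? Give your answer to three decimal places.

gY = gA + α·gK + (1−α)·gL, so gY − gA − gL = α(gK − gL).
4.1 − 2.7 − 0.4 = α × (3.5 − 0.4).
1 = 3.1 α, so α = 0.32258.

α = 0.323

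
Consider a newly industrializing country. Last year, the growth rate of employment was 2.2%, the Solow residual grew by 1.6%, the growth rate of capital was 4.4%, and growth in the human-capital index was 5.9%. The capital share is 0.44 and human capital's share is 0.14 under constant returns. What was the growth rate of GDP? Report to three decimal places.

Labor's share = 1 − 0.44 − 0.14 = 0.42.
Capital: 0.44 × 4.4 = 1.936 pp.
The human-capital index: 0.14 × 5.9 = 0.826 pp.
Employment: 0.42 × 2.2 = 0.924 pp.
Output growth = 1.6 + 3.686 = 5.286%.

5.286%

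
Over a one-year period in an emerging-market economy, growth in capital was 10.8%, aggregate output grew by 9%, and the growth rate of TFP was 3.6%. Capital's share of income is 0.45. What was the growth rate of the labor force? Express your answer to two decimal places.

Labor's share = 1 − 0.45 = 0.55.
gY = gA + 0.45×10.8 + 0.55×g.
0.55×g = 9 − 3.6 − 4.86 = 0.54.
g = 0.54 / 0.55 = 0.9818%.

0.98%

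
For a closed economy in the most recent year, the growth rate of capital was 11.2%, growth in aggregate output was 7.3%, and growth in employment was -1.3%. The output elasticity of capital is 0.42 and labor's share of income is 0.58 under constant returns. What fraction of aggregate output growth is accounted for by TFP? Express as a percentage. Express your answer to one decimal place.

45.9%

Labor's share = 1 − 0.42 = 0.58.
Capital: 0.42 × 11.2 = 4.704 pp.
Employment: 0.58 × (-1.3) = -0.754 pp.
TFP growth = 7.3 − 3.95 = 3.35%.
TFP share of growth = 3.35 / 7.3 × 100 = 45.89%.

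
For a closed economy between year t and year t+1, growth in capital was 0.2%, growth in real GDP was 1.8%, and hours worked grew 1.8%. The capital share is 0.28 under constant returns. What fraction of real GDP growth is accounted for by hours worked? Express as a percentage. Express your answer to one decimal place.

Hours worked accounted for 72.0% of growth.

Labor's share = 1 − 0.28 = 0.72.
Hours worked contributed 0.72 × 1.8 = 1.296 pp.
Share of growth = 1.296 / 1.8 × 100 = 72%.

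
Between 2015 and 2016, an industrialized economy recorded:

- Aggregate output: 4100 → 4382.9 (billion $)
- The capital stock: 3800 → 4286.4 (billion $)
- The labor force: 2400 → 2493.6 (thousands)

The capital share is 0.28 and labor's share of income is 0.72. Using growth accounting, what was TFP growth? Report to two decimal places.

Aggregate output growth = (4382.9 − 4100) / 4100 = 6.9%.
The capital stock growth = (4286.4 − 3800) / 3800 = 12.8%.
The labor force growth = (2493.6 − 2400) / 2400 = 3.9%.
Labor's share = 1 − 0.28 = 0.72.
The capital stock: 0.28 × 12.8 = 3.584 pp.
The labor force: 0.72 × 3.9 = 2.808 pp.
TFP growth = 6.9 − 6.392 = 0.508%.

0.51%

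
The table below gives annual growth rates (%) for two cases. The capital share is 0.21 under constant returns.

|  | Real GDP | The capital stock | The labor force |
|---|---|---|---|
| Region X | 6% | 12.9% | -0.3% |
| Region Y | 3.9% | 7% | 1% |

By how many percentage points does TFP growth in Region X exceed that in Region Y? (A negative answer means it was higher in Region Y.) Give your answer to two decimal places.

Labor's share = 1 − 0.21 = 0.79.
Region X: TFP = 6 − 2.709 + 0.237 = 3.528%.
Region Y: TFP = 3.9 − 1.47 − 0.79 = 1.64%.
Difference = 3.528 − (1.64) = 1.888 pp.

1.89 percentage points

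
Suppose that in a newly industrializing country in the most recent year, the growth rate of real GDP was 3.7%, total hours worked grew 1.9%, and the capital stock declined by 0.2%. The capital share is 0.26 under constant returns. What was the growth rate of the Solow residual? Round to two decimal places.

Labor's share = 1 − 0.26 = 0.74.
The capital stock: 0.26 × (-0.2) = -0.052 pp.
Total hours worked: 0.74 × 1.9 = 1.406 pp.
TFP growth = 3.7 − 1.354 = 2.346%.

2.35%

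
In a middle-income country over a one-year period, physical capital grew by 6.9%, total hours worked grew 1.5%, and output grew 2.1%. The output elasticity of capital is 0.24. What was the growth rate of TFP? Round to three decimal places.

-0.696%

Labor's share = 1 − 0.24 = 0.76.
Physical capital: 0.24 × 6.9 = 1.656 pp.
Total hours worked: 0.76 × 1.5 = 1.14 pp.
TFP growth = 2.1 − 2.796 = -0.696%.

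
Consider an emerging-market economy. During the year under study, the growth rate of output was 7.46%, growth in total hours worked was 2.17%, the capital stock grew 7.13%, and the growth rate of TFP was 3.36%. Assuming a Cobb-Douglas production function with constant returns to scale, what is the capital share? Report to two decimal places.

α = 0.39

gY = gA + α·gK + (1−α)·gL, so gY − gA − gL = α(gK − gL).
7.46 − 3.36 − 2.17 = α × (7.13 − 2.17).
1.93 = 4.96 α, so α = 0.3891.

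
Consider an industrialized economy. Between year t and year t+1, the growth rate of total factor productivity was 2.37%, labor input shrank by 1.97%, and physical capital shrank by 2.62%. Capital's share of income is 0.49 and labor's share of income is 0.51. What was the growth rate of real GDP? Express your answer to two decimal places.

0.08%

Labor's share = 1 − 0.49 = 0.51.
Physical capital: 0.49 × (-2.62) = -1.2838 pp.
Labor input: 0.51 × (-1.97) = -1.0047 pp.
Output growth = 2.37 + (-2.2885) = 0.0815%.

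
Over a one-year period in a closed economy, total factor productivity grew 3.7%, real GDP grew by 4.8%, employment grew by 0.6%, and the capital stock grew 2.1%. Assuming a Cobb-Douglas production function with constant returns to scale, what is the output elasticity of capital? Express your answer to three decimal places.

gY = gA + α·gK + (1−α)·gL, so gY − gA − gL = α(gK − gL).
4.8 − 3.7 − 0.6 = α × (2.1 − 0.6).
0.5 = 1.5 α, so α = 0.33333.

The output elasticity of capital is 0.333.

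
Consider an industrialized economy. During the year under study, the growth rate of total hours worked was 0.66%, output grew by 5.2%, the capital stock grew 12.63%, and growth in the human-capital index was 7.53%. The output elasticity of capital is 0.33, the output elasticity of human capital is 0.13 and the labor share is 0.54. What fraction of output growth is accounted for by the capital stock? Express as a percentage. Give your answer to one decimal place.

80.2%

The capital stock contributed 0.33 × 12.63 = 4.1679 pp.
Share of growth = 4.1679 / 5.2 × 100 = 80.152%.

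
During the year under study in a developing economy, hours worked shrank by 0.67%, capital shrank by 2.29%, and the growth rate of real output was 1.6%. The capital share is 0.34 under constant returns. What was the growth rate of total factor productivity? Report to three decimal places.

Labor's share = 1 − 0.34 = 0.66.
Capital: 0.34 × (-2.29) = -0.7786 pp.
Hours worked: 0.66 × (-0.67) = -0.4422 pp.
TFP growth = 1.6 + 1.2208 = 2.8208%.

2.821%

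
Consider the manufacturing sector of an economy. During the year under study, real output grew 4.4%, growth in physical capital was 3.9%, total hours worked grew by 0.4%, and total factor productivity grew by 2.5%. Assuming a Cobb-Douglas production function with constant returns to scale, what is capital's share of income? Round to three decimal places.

gY = gA + α·gK + (1−α)·gL, so gY − gA − gL = α(gK − gL).
4.4 − 2.5 − 0.4 = α × (3.9 − 0.4).
1.5 = 3.5 α, so α = 0.42857.

α = 0.429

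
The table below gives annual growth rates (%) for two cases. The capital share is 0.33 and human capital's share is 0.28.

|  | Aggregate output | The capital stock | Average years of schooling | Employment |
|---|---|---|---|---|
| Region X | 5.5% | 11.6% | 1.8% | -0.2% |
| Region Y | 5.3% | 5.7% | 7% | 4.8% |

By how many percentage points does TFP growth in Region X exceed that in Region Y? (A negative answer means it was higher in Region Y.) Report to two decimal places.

Labor's share = 1 − 0.33 − 0.28 = 0.39.
Region X: TFP = 5.5 − 3.828 − 0.504 + 0.078 = 1.246%.
Region Y: TFP = 5.3 − 1.881 − 1.96 − 1.872 = -0.413%.
Difference = 1.246 − (-0.413) = 1.659 pp.

1.66 percentage points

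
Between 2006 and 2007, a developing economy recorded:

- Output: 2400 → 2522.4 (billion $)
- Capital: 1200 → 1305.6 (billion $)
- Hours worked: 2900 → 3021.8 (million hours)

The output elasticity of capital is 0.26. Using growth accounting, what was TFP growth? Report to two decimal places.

Output growth = (2522.4 − 2400) / 2400 = 5.1%.
Capital growth = (1305.6 − 1200) / 1200 = 8.8%.
Hours worked growth = (3021.8 − 2900) / 2900 = 4.2%.
Labor's share = 1 − 0.26 = 0.74.
Capital: 0.26 × 8.8 = 2.288 pp.
Hours worked: 0.74 × 4.2 = 3.108 pp.
TFP growth = 5.1 − 5.396 = -0.296%.

-0.30%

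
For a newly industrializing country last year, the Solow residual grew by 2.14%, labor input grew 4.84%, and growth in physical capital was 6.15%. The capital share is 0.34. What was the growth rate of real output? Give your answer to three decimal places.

Labor's share = 1 − 0.34 = 0.66.
Physical capital: 0.34 × 6.15 = 2.091 pp.
Labor input: 0.66 × 4.84 = 3.1944 pp.
Output growth = 2.14 + 5.2854 = 7.4254%.

Real output grew 7.425%.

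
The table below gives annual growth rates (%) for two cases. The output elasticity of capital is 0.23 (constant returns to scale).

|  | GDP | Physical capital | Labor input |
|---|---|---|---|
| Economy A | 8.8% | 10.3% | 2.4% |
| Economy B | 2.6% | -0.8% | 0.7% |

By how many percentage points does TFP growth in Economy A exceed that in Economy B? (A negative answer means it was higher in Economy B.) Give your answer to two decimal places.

2.34 percentage points

Labor's share = 1 − 0.23 = 0.77.
Economy A: TFP = 8.8 − 2.369 − 1.848 = 4.583%.
Economy B: TFP = 2.6 + 0.184 − 0.539 = 2.245%.
Difference = 4.583 − (2.245) = 2.338 pp.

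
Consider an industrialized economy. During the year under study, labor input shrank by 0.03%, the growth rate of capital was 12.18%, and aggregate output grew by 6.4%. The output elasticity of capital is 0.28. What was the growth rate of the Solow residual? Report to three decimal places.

The Solow residual grew 3.011%.

Labor's share = 1 − 0.28 = 0.72.
Capital: 0.28 × 12.18 = 3.4104 pp.
Labor input: 0.72 × (-0.03) = -0.0216 pp.
TFP growth = 6.4 − 3.3888 = 3.0112%.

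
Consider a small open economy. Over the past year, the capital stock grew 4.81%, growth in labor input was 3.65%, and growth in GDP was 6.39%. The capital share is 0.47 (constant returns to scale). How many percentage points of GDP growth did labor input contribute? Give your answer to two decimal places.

Labor's share = 1 − 0.47 = 0.53.
Contribution = share × growth = 0.53 × 3.65 = 1.9345 pp.

1.93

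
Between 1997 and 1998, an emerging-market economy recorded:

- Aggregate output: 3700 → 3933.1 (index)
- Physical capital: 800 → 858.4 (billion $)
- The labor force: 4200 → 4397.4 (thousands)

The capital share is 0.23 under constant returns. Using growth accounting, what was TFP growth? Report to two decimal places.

Aggregate output growth = (3933.1 − 3700) / 3700 = 6.3%.
Physical capital growth = (858.4 − 800) / 800 = 7.3%.
The labor force growth = (4397.4 − 4200) / 4200 = 4.7%.
Labor's share = 1 − 0.23 = 0.77.
Physical capital: 0.23 × 7.3 = 1.679 pp.
The labor force: 0.77 × 4.7 = 3.619 pp.
TFP growth = 6.3 − 5.298 = 1.002%.

TFP growth was 1.00%.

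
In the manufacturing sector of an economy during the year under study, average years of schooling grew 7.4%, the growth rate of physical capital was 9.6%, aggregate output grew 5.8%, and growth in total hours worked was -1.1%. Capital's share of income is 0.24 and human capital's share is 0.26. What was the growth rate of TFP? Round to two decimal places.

2.12%

Labor's share = 1 − 0.24 − 0.26 = 0.5.
Physical capital: 0.24 × 9.6 = 2.304 pp.
Average years of schooling: 0.26 × 7.4 = 1.924 pp.
Total hours worked: 0.5 × (-1.1) = -0.55 pp.
TFP growth = 5.8 − 3.678 = 2.122%.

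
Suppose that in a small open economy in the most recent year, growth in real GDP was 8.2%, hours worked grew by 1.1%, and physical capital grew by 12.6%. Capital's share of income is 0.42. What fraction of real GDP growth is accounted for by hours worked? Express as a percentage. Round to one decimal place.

Hours worked accounted for 7.8% of growth.

Labor's share = 1 − 0.42 = 0.58.
Hours worked contributed 0.58 × 1.1 = 0.638 pp.
Share of growth = 0.638 / 8.2 × 100 = 7.78%.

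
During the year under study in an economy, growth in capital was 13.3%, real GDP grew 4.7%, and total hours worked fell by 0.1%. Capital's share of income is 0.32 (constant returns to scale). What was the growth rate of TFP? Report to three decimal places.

TFP growth was 0.512%.

Labor's share = 1 − 0.32 = 0.68.
Capital: 0.32 × 13.3 = 4.256 pp.
Total hours worked: 0.68 × (-0.1) = -0.068 pp.
TFP growth = 4.7 − 4.188 = 0.512%.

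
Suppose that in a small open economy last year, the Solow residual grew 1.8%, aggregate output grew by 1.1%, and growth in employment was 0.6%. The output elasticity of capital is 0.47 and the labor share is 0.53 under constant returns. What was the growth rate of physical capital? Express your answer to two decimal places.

Labor's share = 1 − 0.47 = 0.53.
gY = gA + 0.53×0.6 + 0.47×g.
0.47×g = 1.1 − 1.8 − 0.318 = -1.018.
g = -1.018 / 0.47 = -2.166%.

-2.17%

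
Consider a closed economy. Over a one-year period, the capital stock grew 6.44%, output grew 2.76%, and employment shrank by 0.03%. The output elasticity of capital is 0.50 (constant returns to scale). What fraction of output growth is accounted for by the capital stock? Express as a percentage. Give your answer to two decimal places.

The capital stock contributed 0.5 × 6.44 = 3.22 pp.
Share of growth = 3.22 / 2.76 × 100 = 116.6667%.

The capital stock accounted for 116.67% of growth.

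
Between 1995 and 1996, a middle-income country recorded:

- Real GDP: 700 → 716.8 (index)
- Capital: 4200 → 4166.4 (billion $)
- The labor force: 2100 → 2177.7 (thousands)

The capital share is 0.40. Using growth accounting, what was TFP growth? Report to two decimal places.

TFP growth was 0.50%.

Real GDP growth = (716.8 − 700) / 700 = 2.4%.
Capital growth = (4166.4 − 4200) / 4200 = -0.8%.
The labor force growth = (2177.7 − 2100) / 2100 = 3.7%.
Labor's share = 1 − 0.4 = 0.6.
Capital: 0.4 × (-0.8) = -0.32 pp.
The labor force: 0.6 × 3.7 = 2.22 pp.
TFP growth = 2.4 − 1.9 = 0.5%.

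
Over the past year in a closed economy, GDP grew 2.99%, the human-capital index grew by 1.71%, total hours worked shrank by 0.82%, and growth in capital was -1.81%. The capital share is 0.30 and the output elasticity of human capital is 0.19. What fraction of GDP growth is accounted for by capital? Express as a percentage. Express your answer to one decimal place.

-18.2%

Capital contributed 0.3 × (-1.81) = -0.543 pp.
Share of growth = -0.543 / 2.99 × 100 = -18.161%.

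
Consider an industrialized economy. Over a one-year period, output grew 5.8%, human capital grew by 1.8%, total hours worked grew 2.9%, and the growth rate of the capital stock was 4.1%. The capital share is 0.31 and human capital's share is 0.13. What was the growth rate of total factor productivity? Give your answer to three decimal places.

Labor's share = 1 − 0.31 − 0.13 = 0.56.
The capital stock: 0.31 × 4.1 = 1.271 pp.
Human capital: 0.13 × 1.8 = 0.234 pp.
Total hours worked: 0.56 × 2.9 = 1.624 pp.
TFP growth = 5.8 − 3.129 = 2.671%.

Total factor productivity grew 2.671%.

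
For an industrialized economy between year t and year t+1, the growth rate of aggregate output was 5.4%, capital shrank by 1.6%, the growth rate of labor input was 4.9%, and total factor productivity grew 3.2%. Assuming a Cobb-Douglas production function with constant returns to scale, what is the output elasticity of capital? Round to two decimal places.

0.42

gY = gA + α·gK + (1−α)·gL, so gY − gA − gL = α(gK − gL).
5.4 − 3.2 − 4.9 = α × (-1.6 − 4.9).
-2.7 = -6.5 α, so α = 0.4154.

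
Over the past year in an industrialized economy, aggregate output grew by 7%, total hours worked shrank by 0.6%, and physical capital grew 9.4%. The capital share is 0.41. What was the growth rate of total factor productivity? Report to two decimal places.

Labor's share = 1 − 0.41 = 0.59.
Physical capital: 0.41 × 9.4 = 3.854 pp.
Total hours worked: 0.59 × (-0.6) = -0.354 pp.
TFP growth = 7 − 3.5 = 3.5%.

3.50%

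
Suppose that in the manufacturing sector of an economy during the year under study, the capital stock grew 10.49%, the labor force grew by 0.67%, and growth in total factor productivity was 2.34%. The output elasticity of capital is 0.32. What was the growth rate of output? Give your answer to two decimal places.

Labor's share = 1 − 0.32 = 0.68.
The capital stock: 0.32 × 10.49 = 3.3568 pp.
The labor force: 0.68 × 0.67 = 0.4556 pp.
Output growth = 2.34 + 3.8124 = 6.1524%.

Output growth was 6.15%.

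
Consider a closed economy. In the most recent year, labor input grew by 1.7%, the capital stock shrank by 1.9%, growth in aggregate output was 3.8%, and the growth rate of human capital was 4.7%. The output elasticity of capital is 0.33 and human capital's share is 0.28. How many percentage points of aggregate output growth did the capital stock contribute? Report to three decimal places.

-0.627

Contribution = share × growth = 0.33 × (-1.9) = -0.627 pp.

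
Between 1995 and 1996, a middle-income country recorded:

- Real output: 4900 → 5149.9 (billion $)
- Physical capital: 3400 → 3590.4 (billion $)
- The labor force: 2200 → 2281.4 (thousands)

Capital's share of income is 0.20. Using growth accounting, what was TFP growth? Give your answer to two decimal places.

Real output growth = (5149.9 − 4900) / 4900 = 5.1%.
Physical capital growth = (3590.4 − 3400) / 3400 = 5.6%.
The labor force growth = (2281.4 − 2200) / 2200 = 3.7%.
Labor's share = 1 − 0.2 = 0.8.
Physical capital: 0.2 × 5.6 = 1.12 pp.
The labor force: 0.8 × 3.7 = 2.96 pp.
TFP growth = 5.1 − 4.08 = 1.02%.

TFP growth was 1.02%.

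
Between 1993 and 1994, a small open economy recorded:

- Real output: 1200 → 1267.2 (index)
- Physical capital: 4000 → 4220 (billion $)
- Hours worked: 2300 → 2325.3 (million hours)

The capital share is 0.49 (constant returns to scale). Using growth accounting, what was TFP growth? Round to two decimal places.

2.34%

Real output growth = (1267.2 − 1200) / 1200 = 5.6%.
Physical capital growth = (4220 − 4000) / 4000 = 5.5%.
Hours worked growth = (2325.3 − 2300) / 2300 = 1.1%.
Labor's share = 1 − 0.49 = 0.51.
Physical capital: 0.49 × 5.5 = 2.695 pp.
Hours worked: 0.51 × 1.1 = 0.561 pp.
TFP growth = 5.6 − 3.256 = 2.344%.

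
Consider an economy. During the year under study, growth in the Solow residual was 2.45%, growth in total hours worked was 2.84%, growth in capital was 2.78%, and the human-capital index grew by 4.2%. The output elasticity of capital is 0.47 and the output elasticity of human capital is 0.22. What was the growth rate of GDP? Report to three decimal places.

5.561%

Labor's share = 1 − 0.47 − 0.22 = 0.31.
Capital: 0.47 × 2.78 = 1.3066 pp.
The human-capital index: 0.22 × 4.2 = 0.924 pp.
Total hours worked: 0.31 × 2.84 = 0.8804 pp.
Output growth = 2.45 + 3.111 = 5.561%.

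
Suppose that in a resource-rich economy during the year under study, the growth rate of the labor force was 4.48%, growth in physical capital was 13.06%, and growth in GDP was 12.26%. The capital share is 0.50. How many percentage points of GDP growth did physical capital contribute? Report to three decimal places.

Contribution = share × growth = 0.5 × 13.06 = 6.53 pp.

6.530 percentage points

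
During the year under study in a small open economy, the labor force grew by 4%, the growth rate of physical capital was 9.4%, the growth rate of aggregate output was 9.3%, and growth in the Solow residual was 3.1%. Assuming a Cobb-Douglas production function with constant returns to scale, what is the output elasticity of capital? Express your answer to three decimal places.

gY = gA + α·gK + (1−α)·gL, so gY − gA − gL = α(gK − gL).
9.3 − 3.1 − 4 = α × (9.4 − 4).
2.2 = 5.4 α, so α = 0.40741.

0.407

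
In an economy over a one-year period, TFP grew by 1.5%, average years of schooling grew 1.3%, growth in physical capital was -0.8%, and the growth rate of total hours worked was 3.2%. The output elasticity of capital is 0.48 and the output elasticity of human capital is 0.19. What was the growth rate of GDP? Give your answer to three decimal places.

Labor's share = 1 − 0.48 − 0.19 = 0.33.
Physical capital: 0.48 × (-0.8) = -0.384 pp.
Average years of schooling: 0.19 × 1.3 = 0.247 pp.
Total hours worked: 0.33 × 3.2 = 1.056 pp.
Output growth = 1.5 + 0.919 = 2.419%.

2.419%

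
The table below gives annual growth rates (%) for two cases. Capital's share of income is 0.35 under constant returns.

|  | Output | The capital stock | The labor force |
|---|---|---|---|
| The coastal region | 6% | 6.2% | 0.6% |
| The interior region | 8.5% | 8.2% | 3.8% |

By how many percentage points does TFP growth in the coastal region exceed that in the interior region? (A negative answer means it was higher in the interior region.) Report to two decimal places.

Labor's share = 1 − 0.35 = 0.65.
The coastal region: TFP = 6 − 2.17 − 0.39 = 3.44%.
The interior region: TFP = 8.5 − 2.87 − 2.47 = 3.16%.
Difference = 3.44 − (3.16) = 0.28 pp.

0.28 percentage points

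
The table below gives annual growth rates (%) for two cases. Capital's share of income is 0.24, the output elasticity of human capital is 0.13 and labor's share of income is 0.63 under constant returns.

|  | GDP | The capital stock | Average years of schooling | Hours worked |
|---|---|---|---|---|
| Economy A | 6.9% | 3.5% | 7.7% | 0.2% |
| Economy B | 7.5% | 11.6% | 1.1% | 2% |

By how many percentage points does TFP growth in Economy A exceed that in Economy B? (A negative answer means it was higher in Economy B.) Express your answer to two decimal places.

Labor's share = 1 − 0.24 − 0.13 = 0.63.
Economy A: TFP = 6.9 − 0.84 − 1.001 − 0.126 = 4.933%.
Economy B: TFP = 7.5 − 2.784 − 0.143 − 1.26 = 3.313%.
Difference = 4.933 − (3.313) = 1.62 pp.

1.62 percentage points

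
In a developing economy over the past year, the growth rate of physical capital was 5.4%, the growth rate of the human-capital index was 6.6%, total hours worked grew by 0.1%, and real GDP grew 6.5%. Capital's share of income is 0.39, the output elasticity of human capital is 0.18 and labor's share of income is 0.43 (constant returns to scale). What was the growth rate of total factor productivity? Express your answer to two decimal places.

Labor's share = 1 − 0.39 − 0.18 = 0.43.
Physical capital: 0.39 × 5.4 = 2.106 pp.
The human-capital index: 0.18 × 6.6 = 1.188 pp.
Total hours worked: 0.43 × 0.1 = 0.043 pp.
TFP growth = 6.5 − 3.337 = 3.163%.

Total factor productivity grew 3.16%.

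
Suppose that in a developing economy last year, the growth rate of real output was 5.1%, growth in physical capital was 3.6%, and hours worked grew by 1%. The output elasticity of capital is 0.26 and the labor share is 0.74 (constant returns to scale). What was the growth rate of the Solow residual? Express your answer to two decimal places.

3.42%

Labor's share = 1 − 0.26 = 0.74.
Physical capital: 0.26 × 3.6 = 0.936 pp.
Hours worked: 0.74 × 1 = 0.74 pp.
TFP growth = 5.1 − 1.676 = 3.424%.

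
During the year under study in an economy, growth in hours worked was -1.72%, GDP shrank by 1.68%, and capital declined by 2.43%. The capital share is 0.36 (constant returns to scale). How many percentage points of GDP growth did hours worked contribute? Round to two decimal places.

-1.10

Labor's share = 1 − 0.36 = 0.64.
Contribution = share × growth = 0.64 × (-1.72) = -1.1008 pp.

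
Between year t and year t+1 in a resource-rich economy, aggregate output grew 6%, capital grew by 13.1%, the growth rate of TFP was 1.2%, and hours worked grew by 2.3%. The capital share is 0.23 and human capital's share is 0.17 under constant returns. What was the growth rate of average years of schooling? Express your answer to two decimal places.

Labor's share = 1 − 0.23 − 0.17 = 0.6.
gY = gA + 0.23×13.1 + 0.6×2.3 + 0.17×g.
0.17×g = 6 − 1.2 − 4.393 = 0.407.
g = 0.407 / 0.17 = 2.3941%.

2.39%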